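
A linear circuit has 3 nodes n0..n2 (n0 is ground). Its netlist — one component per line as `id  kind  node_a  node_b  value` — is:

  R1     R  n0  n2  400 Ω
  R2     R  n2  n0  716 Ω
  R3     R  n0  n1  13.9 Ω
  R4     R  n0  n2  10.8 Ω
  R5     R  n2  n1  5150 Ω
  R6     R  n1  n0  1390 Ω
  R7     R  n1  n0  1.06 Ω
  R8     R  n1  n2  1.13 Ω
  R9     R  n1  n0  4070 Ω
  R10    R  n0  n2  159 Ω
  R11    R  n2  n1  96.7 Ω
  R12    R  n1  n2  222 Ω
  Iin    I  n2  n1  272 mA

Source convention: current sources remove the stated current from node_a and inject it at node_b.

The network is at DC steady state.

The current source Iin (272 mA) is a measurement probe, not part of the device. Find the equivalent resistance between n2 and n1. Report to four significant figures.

MNA unknowns: 2 node voltages V₁..V_2
R1: Y=0.002500 on G[0,2]
R2: Y=0.001397 on G[2,0]
R3: Y=0.07194 on G[0,1]
R4: Y=0.09259 on G[0,2]
R5: Y=0.0001942 on G[2,1]
R6: Y=0.0007194 on G[1,0]
R7: Y=0.9434 on G[1,0]
R8: Y=0.8850 on G[1,2]
R9: Y=0.0002457 on G[1,0]
R10: Y=0.006289 on G[0,2]
R11: Y=0.01034 on G[2,1]
R12: Y=0.004505 on G[1,2]
Iin: z[2]−=0.272, z[1]+=0.272
solve → V1=0.02515, V2=-0.2487

R_eq = 1.007 Ω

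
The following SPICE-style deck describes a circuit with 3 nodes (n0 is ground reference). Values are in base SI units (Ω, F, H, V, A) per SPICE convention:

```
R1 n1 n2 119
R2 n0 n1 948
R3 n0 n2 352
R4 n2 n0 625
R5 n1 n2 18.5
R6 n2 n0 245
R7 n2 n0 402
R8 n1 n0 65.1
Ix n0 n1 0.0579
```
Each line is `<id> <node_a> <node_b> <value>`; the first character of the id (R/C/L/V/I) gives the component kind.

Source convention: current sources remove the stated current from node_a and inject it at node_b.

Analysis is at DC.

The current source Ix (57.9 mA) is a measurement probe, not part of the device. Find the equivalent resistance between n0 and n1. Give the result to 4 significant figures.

R_eq = 38.80 Ω

MNA unknowns: 2 node voltages V₁..V_2
R1: Y=0.008403 on G[1,2]
R2: Y=0.001055 on G[0,1]
R3: Y=0.002841 on G[0,2]
R4: Y=0.001600 on G[2,0]
R5: Y=0.05405 on G[1,2]
R6: Y=0.004082 on G[2,0]
R7: Y=0.002488 on G[2,0]
R8: Y=0.01536 on G[1,0]
Ix: z[0]−=0.0579, z[1]+=0.0579
solve → V1=2.246, V2=1.910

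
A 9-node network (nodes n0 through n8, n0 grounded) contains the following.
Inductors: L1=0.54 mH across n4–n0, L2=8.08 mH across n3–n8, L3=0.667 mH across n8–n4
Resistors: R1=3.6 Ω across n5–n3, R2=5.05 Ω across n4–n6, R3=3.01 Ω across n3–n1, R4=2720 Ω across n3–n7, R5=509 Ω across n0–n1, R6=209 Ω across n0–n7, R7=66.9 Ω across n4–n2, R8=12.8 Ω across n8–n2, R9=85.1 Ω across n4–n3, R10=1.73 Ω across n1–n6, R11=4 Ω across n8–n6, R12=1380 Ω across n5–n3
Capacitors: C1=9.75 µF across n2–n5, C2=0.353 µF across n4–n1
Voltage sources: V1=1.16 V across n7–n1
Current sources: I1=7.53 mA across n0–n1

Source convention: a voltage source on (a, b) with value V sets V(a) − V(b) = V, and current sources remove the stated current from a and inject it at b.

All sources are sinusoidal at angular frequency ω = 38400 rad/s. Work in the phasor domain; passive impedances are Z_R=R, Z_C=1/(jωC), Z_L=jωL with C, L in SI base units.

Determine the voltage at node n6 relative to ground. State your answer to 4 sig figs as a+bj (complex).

0.01320+0.03850j V

Element admittances at ω=38400 rad/s:
  Y(L1) = 0.000-0.04823j S between n4,n0
  Y(R1) = 0.2778+0.000j S between n5,n3
  Y(R2) = 0.1980+0.000j S between n4,n6
  Y(R3) = 0.3322+0.000j S between n3,n1
  Y(R4) = 0.0003676+0.000j S between n3,n7
  Y(C1) = 0.000+0.3744j S between n2,n5
  Y(R5) = 0.001965+0.000j S between n0,n1
  Y(R6) = 0.004785+0.000j S between n0,n7
  Y(R7) = 0.01495+0.000j S between n4,n2
  Y(R8) = 0.07812+0.000j S between n8,n2
  Y(R9) = 0.01175+0.000j S between n4,n3
  Y(L2) = 0.000-0.003223j S between n3,n8
  Y(R10) = 0.5780+0.000j S between n1,n6
  Y(R11) = 0.2500+0.000j S between n8,n6
  Y(R12) = 0.0007246+0.000j S between n5,n3
  Y(L3) = 0.000-0.03904j S between n8,n4
  Y(C2) = 0.000+0.01356j S between n4,n1
  V1: constraint V(n7)−V(n1) = 1.16
  I1: injects 0.00753 A into n1 (from n0)
Assemble and solve the 9×9 MNA system:
  V(n1)=0.01575+0.03792j  V(n2)=0.01505+0.03897j  V(n3)=0.01588+0.03810j  V(n4)=0.005307+0.03885j  V(n5)=0.01493+0.03826j  V(n6)=0.01320+0.03850j  V(n7)=1.176+0.03792j  V(n8)=0.01354+0.03957j
  i(V1)=-0.006052-0.0001814j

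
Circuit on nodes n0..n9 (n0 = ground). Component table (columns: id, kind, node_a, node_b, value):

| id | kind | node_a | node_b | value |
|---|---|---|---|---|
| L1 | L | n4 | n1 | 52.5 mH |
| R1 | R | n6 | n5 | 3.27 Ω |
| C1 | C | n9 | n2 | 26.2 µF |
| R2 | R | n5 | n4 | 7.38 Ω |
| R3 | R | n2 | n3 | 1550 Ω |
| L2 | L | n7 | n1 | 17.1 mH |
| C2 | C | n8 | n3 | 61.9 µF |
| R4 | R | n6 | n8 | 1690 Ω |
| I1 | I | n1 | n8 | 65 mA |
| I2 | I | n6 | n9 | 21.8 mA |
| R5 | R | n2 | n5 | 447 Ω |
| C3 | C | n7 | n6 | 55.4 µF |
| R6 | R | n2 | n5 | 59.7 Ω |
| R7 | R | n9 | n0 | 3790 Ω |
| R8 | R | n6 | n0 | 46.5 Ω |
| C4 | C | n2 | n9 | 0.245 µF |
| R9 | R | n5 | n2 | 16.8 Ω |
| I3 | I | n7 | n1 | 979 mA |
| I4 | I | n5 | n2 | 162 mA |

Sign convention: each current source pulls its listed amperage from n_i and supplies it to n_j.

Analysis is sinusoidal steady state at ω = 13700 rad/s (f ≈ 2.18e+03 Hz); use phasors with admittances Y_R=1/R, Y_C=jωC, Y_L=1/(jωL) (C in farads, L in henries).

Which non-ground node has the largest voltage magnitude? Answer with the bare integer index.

1

MNA unknowns: 9 node voltages V₁..V_9
L1: Y=0.000-0.001390j on G[4,1]
R1: Y=0.3058+0.000j on G[6,5]
C1: Y=0.000+0.3589j on G[9,2]
R2: Y=0.1355+0.000j on G[5,4]
R3: Y=0.0006452+0.000j on G[2,3]
L2: Y=0.000-0.004269j on G[7,1]
C2: Y=0.000+0.8480j on G[8,3]
R4: Y=0.0005917+0.000j on G[6,8]
I1: z[1]−=0.065, z[8]+=0.065
I2: z[6]−=0.0218, z[9]+=0.0218
R5: Y=0.002237+0.000j on G[2,5]
C3: Y=0.000+0.7590j on G[7,6]
R6: Y=0.01675+0.000j on G[2,5]
R7: Y=0.0002639+0.000j on G[9,0]
R8: Y=0.02151+0.000j on G[6,0]
C4: Y=0.000+0.003356j on G[2,9]
R9: Y=0.05952+0.000j on G[5,2]
I3: z[7]−=0.979, z[1]+=0.979
I4: z[5]−=0.162, z[2]+=0.162
solve → V1=0.5846+161.8j, V2=3.613+0.009762j, V3=54.42+0.02386j, V4=2.527+0.02941j, V5=0.8665+0.009486j, V6=-0.04433+0.0005862j, V7=-0.04789+0.3826j, V8=54.42-0.01479j, V9=3.613-0.04778j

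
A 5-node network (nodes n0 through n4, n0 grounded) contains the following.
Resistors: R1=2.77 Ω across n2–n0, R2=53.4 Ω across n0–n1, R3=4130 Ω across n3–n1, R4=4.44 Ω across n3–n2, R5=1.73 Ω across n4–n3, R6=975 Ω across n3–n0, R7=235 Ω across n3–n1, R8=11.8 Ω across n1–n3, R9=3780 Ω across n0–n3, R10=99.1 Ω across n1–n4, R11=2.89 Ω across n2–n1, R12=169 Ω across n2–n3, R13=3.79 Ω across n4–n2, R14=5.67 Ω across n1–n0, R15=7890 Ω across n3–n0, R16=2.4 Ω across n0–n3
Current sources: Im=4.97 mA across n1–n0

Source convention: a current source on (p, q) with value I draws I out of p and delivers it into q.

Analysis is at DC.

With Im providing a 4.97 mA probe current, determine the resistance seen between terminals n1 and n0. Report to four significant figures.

R_eq = 2.142 Ω

Element admittances at DC:
  Y(R1) = 0.3610 S between n2,n0
  Y(R2) = 0.01873 S between n0,n1
  Y(R3) = 0.0002421 S between n3,n1
  Y(R4) = 0.2252 S between n3,n2
  Y(R5) = 0.5780 S between n4,n3
  Y(R6) = 0.001026 S between n3,n0
  Y(R7) = 0.004255 S between n3,n1
  Y(R8) = 0.08475 S between n1,n3
  Y(R9) = 0.0002646 S between n0,n3
  Y(R10) = 0.01009 S between n1,n4
  Y(R11) = 0.3460 S between n2,n1
  Y(R12) = 0.005917 S between n2,n3
  Y(R13) = 0.2639 S between n4,n2
  Y(R14) = 0.1764 S between n1,n0
  Y(R15) = 0.0001267 S between n3,n0
  Y(R16) = 0.4167 S between n0,n3
  Im: injects 0.00497 A into n0 (from n1)
Assemble and solve the 4×4 MNA system:
  V(n1)=-0.01065  V(n2)=-0.004446  V(n3)=-0.003080  V(n4)=-0.003593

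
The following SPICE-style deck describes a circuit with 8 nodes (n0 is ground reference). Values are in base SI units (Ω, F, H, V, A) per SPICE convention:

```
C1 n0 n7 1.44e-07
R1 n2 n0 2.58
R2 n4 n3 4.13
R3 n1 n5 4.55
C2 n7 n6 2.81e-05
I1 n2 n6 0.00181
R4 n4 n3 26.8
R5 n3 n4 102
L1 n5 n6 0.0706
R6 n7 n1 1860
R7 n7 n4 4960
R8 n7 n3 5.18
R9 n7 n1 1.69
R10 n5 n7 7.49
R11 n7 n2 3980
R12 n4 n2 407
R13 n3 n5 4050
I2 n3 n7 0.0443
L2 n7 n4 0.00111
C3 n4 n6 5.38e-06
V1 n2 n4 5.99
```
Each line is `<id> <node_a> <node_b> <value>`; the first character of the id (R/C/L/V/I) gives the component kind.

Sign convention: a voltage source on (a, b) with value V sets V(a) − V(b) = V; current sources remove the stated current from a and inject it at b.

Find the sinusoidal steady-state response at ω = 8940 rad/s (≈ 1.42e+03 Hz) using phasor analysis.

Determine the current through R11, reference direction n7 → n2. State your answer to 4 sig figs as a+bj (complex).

MNA unknowns: 7 node voltages V₁..V_7 plus 1 source current (V1)
C1: Y=0.000+0.001287j on G[0,7]
R1: Y=0.3876+0.000j on G[2,0]
R2: Y=0.2421+0.000j on G[4,3]
R3: Y=0.2198+0.000j on G[1,5]
C2: Y=0.000+0.2512j on G[7,6]
I1: z[2]−=0.00181, z[6]+=0.00181
R4: Y=0.03731+0.000j on G[4,3]
R5: Y=0.009804+0.000j on G[3,4]
L1: Y=0.000-0.001584j on G[5,6]
R6: Y=0.0005376+0.000j on G[7,1]
R7: Y=0.0002016+0.000j on G[7,4]
R8: Y=0.1931+0.000j on G[7,3]
R9: Y=0.5917+0.000j on G[7,1]
R10: Y=0.1335+0.000j on G[5,7]
R11: Y=0.0002513+0.000j on G[7,2]
R12: Y=0.002457+0.000j on G[4,2]
R13: Y=0.0002469+0.000j on G[3,5]
I2: z[3]−=0.0443, z[7]+=0.0443
L2: Y=0.000-0.1008j on G[7,4]
C3: Y=0.000+0.04810j on G[4,6]
V1: row V2−V4=5.99, i_V1 at 2,4
solve → V1=-5.814+0.1748j, V2=0.0005806+0.01931j, V3=-6.011+0.08160j, V4=-5.989+0.01931j, V5=-5.814+0.1749j, V6=-5.842+0.1436j, V7=-5.814+0.1748j
aux → i_V1=-0.01821-0.007446j

-0.001461+3.907e-05j A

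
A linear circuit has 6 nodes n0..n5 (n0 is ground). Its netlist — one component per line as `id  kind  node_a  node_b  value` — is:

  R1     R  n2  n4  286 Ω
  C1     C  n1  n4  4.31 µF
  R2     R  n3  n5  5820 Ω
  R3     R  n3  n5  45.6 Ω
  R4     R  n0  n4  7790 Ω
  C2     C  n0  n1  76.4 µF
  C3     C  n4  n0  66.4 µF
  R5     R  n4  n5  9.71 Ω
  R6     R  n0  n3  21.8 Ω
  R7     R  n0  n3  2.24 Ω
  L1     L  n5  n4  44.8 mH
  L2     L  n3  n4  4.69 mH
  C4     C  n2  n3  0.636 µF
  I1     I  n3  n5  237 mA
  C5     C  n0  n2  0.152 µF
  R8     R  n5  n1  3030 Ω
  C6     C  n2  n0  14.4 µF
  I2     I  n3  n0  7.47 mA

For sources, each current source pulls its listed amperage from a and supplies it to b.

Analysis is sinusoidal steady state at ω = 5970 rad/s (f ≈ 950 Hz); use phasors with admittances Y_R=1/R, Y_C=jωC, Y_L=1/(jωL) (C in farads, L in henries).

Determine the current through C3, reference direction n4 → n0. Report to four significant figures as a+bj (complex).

0.1893+0.02436j A

Element admittances at ω=5970 rad/s:
  Y(R1) = 0.003497+0.000j S between n2,n4
  Y(C1) = 0.000+0.02573j S between n1,n4
  Y(R2) = 0.0001718+0.000j S between n3,n5
  Y(R3) = 0.02193+0.000j S between n3,n5
  Y(R4) = 0.0001284+0.000j S between n0,n4
  Y(C2) = 0.000+0.4561j S between n0,n1
  Y(C3) = 0.000+0.3964j S between n4,n0
  Y(R5) = 0.1030+0.000j S between n4,n5
  Y(R6) = 0.04587+0.000j S between n0,n3
  Y(R7) = 0.4464+0.000j S between n0,n3
  Y(L1) = 0.000-0.003739j S between n5,n4
  Y(L2) = 0.000-0.03572j S between n3,n4
  Y(C4) = 0.000+0.003797j S between n2,n3
  I1: injects 0.237 A into n5 (from n3)
  Y(C5) = 0.000+0.0009074j S between n0,n2
  Y(R8) = 0.0003300+0.000j S between n5,n1
  Y(C6) = 0.000+0.08597j S between n2,n0
  I2: injects 0.00747 A into n0 (from n3)
Assemble and solve the 5×5 MNA system:
  V(n1)=0.003062-0.02678j  V(n2)=-0.03602-0.005677j  V(n3)=-0.4256-0.04583j  V(n4)=0.06144-0.4776j  V(n5)=1.861-0.3467j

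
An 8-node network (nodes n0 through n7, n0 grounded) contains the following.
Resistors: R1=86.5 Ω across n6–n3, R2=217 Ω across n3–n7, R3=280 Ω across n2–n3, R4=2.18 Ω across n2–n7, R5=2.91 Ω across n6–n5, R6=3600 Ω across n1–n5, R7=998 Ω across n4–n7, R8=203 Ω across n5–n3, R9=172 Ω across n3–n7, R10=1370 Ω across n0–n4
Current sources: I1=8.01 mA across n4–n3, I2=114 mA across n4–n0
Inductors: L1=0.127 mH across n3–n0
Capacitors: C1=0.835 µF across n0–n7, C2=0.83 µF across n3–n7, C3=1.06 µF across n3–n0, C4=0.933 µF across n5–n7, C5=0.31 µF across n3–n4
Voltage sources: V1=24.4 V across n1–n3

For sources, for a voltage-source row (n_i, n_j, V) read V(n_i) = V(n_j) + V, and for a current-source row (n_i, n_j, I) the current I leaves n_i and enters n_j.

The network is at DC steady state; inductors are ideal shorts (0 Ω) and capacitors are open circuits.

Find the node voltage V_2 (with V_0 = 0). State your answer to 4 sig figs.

-4.868 V

Apply KCL at each of the 7 non-ground nodes and solve the resulting linear system.
Node n1: branches {R6, V1} → V_1 = 24.40
Node n2: branches {R3, R4} → V_2 = -4.868
Node n3: branches {R1, R2, R3, I1, L1, R8, R9, C2, C3, C5, V1} → V_3 = 0.000
Node n4: branches {I1, I2, R7, C5, R10} → V_4 = -73.29
Node n5: branches {R5, R6, R8, C4} → V_5 = 0.4136
Node n6: branches {R1, R5} → V_6 = 0.4001
Node n7: branches {R2, R4, C1, R7, R9, C2, C4} → V_7 = -4.906
Source currents: i(L1)=-0.06051, i(V1)=-0.006663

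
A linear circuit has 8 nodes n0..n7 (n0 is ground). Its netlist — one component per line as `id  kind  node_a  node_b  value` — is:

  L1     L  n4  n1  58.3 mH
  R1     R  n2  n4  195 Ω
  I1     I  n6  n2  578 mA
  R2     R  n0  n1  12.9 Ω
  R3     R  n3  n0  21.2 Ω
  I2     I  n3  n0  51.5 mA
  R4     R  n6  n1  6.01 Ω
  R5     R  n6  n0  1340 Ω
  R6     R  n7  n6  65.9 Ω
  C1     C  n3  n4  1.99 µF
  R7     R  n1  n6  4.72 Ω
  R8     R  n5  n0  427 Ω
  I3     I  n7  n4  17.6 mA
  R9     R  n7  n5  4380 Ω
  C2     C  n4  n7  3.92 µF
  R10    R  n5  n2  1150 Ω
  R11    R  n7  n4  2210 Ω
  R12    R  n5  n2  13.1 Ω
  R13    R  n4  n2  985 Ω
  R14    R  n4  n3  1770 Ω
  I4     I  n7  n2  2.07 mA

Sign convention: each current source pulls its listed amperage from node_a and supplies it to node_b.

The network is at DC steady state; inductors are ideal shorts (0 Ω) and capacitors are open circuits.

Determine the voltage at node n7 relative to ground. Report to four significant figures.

-3.646 V

Element admittances at DC:
  L1: short n4↔n1 (DC inductor)
  Y(R1) = 0.005128 S between n2,n4
  I1: injects 0.578 A into n2 (from n6)
  Y(R2) = 0.07752 S between n0,n1
  Y(R3) = 0.04717 S between n3,n0
  I2: injects 0.0515 A into n0 (from n3)
  Y(R4) = 0.1664 S between n6,n1
  Y(R5) = 0.0007463 S between n6,n0
  Y(R6) = 0.01517 S between n7,n6
  Y(C1) = 0.000 S between n3,n4
  Y(R7) = 0.2119 S between n1,n6
  Y(R8) = 0.002342 S between n5,n0
  I3: injects 0.0176 A into n4 (from n7)
  Y(R9) = 0.0002283 S between n7,n5
  Y(C2) = 0.000 S between n4,n7
  Y(R10) = 0.0008696 S between n5,n2
  Y(R11) = 0.0004525 S between n7,n4
  Y(R12) = 0.07634 S between n5,n2
  Y(R13) = 0.001015 S between n4,n2
  Y(R14) = 0.0005650 S between n4,n3
  I4: injects 0.00207 A into n2 (from n7)
Assemble and solve the 8×8 MNA system:
  V(n1)=-1.884  V(n2)=65.77  V(n3)=-1.101  V(n4)=-1.884  V(n5)=63.64  V(n6)=-3.415  V(n7)=-3.646
  i(L1)=0.4329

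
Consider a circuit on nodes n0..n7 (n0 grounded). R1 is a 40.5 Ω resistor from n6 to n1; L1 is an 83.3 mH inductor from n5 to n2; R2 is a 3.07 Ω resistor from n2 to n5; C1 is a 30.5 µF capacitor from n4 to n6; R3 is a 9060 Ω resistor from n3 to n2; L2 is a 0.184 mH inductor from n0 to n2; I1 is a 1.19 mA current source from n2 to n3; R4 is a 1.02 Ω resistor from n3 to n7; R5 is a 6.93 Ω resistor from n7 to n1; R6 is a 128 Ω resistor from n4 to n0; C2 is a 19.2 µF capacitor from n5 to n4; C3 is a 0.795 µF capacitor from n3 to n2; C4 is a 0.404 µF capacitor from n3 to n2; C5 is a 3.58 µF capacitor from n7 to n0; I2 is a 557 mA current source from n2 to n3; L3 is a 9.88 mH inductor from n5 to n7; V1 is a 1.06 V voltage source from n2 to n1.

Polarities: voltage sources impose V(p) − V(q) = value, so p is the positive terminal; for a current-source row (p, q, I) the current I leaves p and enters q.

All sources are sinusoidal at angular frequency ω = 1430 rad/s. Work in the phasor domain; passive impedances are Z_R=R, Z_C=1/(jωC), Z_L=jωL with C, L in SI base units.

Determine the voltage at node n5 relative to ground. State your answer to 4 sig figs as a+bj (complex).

0.2531-0.4527j V

Apply KCL at each of the 7 non-ground nodes and solve the resulting linear system.
Node n1: branches {R1, R5, V1} → V_1 = -1.057+0.001484j
Node n2: branches {L1, R2, R3, L2, I1, C3, C4, I2, V1} → V_2 = 0.003138+0.001484j
Node n3: branches {R3, I1, R4, C3, C4, I2} → V_3 = 2.781+0.8446j
Node n4: branches {C1, R6, C2} → V_4 = -0.1651+0.07809j
Node n5: branches {L1, R2, C2, L3} → V_5 = 0.2531-0.4527j
Node n6: branches {R1, C1} → V_6 = -0.4144+0.4418j
Node n7: branches {R4, R5, C5, L3} → V_7 = 2.211+0.8496j
Source currents: i(V1)=-0.4874-0.1333j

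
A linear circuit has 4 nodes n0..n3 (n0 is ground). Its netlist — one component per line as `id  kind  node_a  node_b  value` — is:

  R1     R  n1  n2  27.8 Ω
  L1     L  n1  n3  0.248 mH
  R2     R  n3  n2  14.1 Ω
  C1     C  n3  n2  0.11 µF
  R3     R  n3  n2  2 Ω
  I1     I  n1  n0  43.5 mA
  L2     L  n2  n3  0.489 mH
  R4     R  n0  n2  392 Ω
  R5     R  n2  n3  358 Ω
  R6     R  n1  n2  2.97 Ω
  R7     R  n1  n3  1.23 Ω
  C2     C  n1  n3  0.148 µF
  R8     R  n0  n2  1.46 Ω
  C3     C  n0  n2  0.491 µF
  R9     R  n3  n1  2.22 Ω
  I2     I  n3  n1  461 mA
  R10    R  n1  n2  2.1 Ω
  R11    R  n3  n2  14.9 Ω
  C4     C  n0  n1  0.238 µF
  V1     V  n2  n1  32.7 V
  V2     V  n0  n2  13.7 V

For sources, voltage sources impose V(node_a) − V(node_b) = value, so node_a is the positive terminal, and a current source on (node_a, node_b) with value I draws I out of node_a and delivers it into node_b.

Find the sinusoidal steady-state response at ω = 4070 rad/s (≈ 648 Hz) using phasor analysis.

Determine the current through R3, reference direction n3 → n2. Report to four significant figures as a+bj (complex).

Apply KCL at each of the 3 non-ground nodes and solve the resulting linear system.
Node n1: branches {R1, L1, I1, R6, R7, C2, R9, I2, R10, C4, V1} → V_1 = -46.40+0.000j
Node n2: branches {R1, R2, C1, R3, L2, R4, R5, R6, R8, C3, R10, R11, V1, V2} → V_2 = -13.70+0.000j
Node n3: branches {L1, R2, C1, R3, L2, R5, R7, C2, R9, I2, R11} → V_3 = -35.55-0.1162j
Source currents: i(V1)=-41.77+10.85j, i(V2)=-9.375-0.07232j

-10.92-0.05811j A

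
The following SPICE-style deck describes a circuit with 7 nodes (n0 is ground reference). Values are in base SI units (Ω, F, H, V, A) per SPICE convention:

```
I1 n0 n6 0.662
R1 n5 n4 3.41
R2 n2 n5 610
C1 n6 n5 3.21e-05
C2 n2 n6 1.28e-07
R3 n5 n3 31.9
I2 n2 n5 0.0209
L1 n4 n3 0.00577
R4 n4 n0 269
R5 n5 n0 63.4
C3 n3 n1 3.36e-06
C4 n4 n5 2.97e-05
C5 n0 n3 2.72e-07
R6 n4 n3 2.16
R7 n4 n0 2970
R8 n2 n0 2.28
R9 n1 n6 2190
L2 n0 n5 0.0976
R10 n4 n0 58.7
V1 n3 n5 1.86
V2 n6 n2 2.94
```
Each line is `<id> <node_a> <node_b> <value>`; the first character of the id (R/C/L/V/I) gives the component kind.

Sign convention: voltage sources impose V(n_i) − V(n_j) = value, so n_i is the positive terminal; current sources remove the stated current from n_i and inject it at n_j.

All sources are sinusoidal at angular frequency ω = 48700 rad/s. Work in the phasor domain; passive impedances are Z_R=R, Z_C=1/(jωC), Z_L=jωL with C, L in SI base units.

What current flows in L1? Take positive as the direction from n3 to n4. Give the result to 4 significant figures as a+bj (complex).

0.001488-0.005831j A

MNA unknowns: 6 node voltages V₁..V_6 plus 2 source currents (V1, V2)
I1: z[0]−=0.662, z[6]+=0.662
R1: Y=0.2933+0.000j on G[5,4]
R2: Y=0.001639+0.000j on G[2,5]
C1: Y=0.000+1.563j on G[6,5]
C2: Y=0.000+0.006234j on G[2,6]
R3: Y=0.03135+0.000j on G[5,3]
I2: z[2]−=0.0209, z[5]+=0.0209
L1: Y=0.000-0.003559j on G[4,3]
R4: Y=0.003717+0.000j on G[4,0]
R5: Y=0.01577+0.000j on G[5,0]
C3: Y=0.000+0.1636j on G[3,1]
C4: Y=0.000+1.446j on G[4,5]
C5: Y=0.000+0.01325j on G[0,3]
R6: Y=0.4630+0.000j on G[4,3]
R7: Y=0.0003367+0.000j on G[4,0]
R8: Y=0.4386+0.000j on G[2,0]
R9: Y=0.0004566+0.000j on G[1,6]
L2: Y=0.000-0.0002104j on G[0,5]
R10: Y=0.01704+0.000j on G[4,0]
V1: row V3−V5=1.86, i_V1 at 3,5
V2: row V6−V2=2.94, i_V2 at 6,2
solve → V1=5.913-0.05697j, V2=1.156-0.1513j, V3=5.914-0.06204j, V4=4.275-0.4802j, V5=4.054-0.06204j, V6=4.096-0.1513j
aux → i_V1=-0.8200-0.2661j, i_V2=0.5232-0.08485j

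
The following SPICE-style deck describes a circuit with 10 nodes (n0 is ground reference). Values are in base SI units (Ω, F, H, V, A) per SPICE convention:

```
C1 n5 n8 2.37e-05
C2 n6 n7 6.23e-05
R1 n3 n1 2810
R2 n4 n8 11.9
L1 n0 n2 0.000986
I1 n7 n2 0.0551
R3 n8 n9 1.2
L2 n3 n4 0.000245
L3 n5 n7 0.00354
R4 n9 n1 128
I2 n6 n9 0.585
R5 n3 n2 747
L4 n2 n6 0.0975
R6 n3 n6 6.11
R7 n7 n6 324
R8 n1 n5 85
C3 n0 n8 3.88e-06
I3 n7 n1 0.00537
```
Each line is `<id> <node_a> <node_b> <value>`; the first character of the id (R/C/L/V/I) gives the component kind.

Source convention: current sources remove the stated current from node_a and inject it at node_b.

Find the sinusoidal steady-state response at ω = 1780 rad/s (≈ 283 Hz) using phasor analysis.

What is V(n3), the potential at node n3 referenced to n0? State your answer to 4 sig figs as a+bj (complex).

MNA unknowns: 9 node voltages V₁..V_9
C1: Y=0.000+0.04219j on G[5,8]
C2: Y=0.000+0.1109j on G[6,7]
R1: Y=0.0003559+0.000j on G[3,1]
R2: Y=0.08403+0.000j on G[4,8]
L1: Y=0.000-0.5698j on G[0,2]
I1: z[7]−=0.0551, z[2]+=0.0551
R3: Y=0.8333+0.000j on G[8,9]
L2: Y=0.000-2.293j on G[3,4]
L3: Y=0.000-0.1587j on G[5,7]
R4: Y=0.007812+0.000j on G[9,1]
I2: z[6]−=0.585, z[9]+=0.585
R5: Y=0.001339+0.000j on G[3,2]
L4: Y=0.000-0.005762j on G[2,6]
R6: Y=0.1637+0.000j on G[3,6]
R7: Y=0.003086+0.000j on G[7,6]
R8: Y=0.01176+0.000j on G[1,5]
C3: Y=0.000+0.006906j on G[0,8]
I3: z[7]−=0.00537, z[1]+=0.00537
solve → V1=-45.58-1.550j, V2=-0.4993-0.02706j, V3=-46.95-1.793j, V4=-46.93-1.582j, V5=-49.35-1.094j, V6=-50.28-1.474j, V7=-47.21-1.676j, V8=-41.19-2.232j, V9=-40.53-2.226j

-46.95-1.793j V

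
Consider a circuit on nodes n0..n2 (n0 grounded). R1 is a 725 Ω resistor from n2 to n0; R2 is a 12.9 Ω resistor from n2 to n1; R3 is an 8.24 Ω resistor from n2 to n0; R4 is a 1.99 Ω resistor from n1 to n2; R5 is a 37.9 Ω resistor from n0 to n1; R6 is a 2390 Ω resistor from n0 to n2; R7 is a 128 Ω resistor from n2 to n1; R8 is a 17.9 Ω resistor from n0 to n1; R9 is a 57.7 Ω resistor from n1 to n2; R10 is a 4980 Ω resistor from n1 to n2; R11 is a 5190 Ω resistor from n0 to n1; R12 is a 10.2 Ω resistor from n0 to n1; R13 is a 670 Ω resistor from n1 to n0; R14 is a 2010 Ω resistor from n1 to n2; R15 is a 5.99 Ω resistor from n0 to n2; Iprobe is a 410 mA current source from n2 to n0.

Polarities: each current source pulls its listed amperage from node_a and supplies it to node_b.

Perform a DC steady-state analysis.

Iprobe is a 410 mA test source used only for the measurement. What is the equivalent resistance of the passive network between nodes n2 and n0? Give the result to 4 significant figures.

R_eq = 2.325 Ω

Apply KCL at each of the 2 non-ground nodes and solve the resulting linear system.
Node n1: branches {R2, R4, R5, R7, R8, R9, R10, R11, R12, R13, R14} → V_1 = -0.7332
Node n2: branches {R1, R2, R3, R4, R6, R7, R9, R10, R14, R15, Iprobe} → V_2 = -0.9534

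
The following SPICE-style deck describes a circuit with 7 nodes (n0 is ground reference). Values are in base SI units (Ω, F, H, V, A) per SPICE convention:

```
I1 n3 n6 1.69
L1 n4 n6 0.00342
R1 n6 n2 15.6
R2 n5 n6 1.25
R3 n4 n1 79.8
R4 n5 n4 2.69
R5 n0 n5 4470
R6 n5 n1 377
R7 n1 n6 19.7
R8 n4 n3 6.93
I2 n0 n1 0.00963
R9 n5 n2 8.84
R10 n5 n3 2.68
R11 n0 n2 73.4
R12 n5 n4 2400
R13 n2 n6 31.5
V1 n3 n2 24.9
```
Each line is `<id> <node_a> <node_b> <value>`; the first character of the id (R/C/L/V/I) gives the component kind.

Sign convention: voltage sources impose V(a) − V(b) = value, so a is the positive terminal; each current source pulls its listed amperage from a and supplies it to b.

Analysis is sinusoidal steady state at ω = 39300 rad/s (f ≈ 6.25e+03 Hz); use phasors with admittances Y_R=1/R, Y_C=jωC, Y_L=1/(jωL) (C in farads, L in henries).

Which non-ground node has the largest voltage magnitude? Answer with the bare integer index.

Apply KCL at each of the 6 non-ground nodes and solve the resulting linear system.
Node n1: branches {R3, R6, R7, I2} → V_1 = 20.45-0.008155j
Node n2: branches {R1, R9, R11, R13, V1} → V_2 = 0.3752+4.757e-05j
Node n3: branches {I1, R8, R10, V1} → V_3 = 25.28+4.757e-05j
Node n4: branches {L1, R3, R4, R8, R12} → V_4 = 21.59+0.02027j
Node n5: branches {R2, R4, R5, R6, R9, R10, R12} → V_5 = 20.20-0.002897j
Node n6: branches {I1, L1, R1, R2, R7, R13} → V_6 = 19.99-0.01545j
Source currents: i(V1)=-4.117+0.001819j

3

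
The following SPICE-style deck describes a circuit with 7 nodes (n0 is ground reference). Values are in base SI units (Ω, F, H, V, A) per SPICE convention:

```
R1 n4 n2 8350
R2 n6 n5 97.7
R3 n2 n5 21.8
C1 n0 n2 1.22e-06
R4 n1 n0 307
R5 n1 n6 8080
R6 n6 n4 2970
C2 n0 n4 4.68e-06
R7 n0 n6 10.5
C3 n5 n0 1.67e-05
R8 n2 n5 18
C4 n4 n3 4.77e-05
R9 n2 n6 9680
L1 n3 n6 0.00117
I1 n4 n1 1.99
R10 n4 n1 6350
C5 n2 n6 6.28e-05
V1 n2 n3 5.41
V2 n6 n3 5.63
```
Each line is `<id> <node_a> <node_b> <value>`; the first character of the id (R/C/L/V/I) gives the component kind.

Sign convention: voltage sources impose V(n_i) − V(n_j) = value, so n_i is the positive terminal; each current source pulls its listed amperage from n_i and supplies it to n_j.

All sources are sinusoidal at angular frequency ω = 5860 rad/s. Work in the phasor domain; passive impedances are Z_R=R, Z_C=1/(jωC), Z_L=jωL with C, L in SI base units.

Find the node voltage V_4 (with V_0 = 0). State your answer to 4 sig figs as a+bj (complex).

-12.34+11.52j V

Element admittances at ω=5860 rad/s:
  Y(R1) = 0.0001198+0.000j S between n4,n2
  Y(R2) = 0.01024+0.000j S between n6,n5
  Y(R3) = 0.04587+0.000j S between n2,n5
  Y(C1) = 0.000+0.007149j S between n0,n2
  Y(R4) = 0.003257+0.000j S between n1,n0
  Y(R5) = 0.0001238+0.000j S between n1,n6
  Y(R6) = 0.0003367+0.000j S between n6,n4
  Y(C2) = 0.000+0.02742j S between n0,n4
  Y(R7) = 0.09524+0.000j S between n0,n6
  Y(C3) = 0.000+0.09786j S between n5,n0
  Y(R8) = 0.05556+0.000j S between n2,n5
  Y(C4) = 0.000+0.2795j S between n4,n3
  Y(R9) = 0.0001033+0.000j S between n2,n6
  Y(L1) = 0.000-0.1459j S between n3,n6
  I1: injects 1.99 A into n1 (from n4)
  Y(R10) = 0.0001575+0.000j S between n4,n1
  Y(C5) = 0.000+0.3680j S between n2,n6
  V1: constraint V(n2)−V(n3) = 5.41
  V2: constraint V(n6)−V(n3) = 5.63
Assemble and solve the 8×8 MNA system:
  V(n1)=561.5+0.7180j  V(n2)=-8.129+5.865j  V(n3)=-13.54+5.865j  V(n4)=-12.34+11.52j  V(n5)=-1.679+7.337j  V(n6)=-7.909+5.865j
  i(V1)=0.6956+0.2890j  i(V2)=0.8860+0.1979j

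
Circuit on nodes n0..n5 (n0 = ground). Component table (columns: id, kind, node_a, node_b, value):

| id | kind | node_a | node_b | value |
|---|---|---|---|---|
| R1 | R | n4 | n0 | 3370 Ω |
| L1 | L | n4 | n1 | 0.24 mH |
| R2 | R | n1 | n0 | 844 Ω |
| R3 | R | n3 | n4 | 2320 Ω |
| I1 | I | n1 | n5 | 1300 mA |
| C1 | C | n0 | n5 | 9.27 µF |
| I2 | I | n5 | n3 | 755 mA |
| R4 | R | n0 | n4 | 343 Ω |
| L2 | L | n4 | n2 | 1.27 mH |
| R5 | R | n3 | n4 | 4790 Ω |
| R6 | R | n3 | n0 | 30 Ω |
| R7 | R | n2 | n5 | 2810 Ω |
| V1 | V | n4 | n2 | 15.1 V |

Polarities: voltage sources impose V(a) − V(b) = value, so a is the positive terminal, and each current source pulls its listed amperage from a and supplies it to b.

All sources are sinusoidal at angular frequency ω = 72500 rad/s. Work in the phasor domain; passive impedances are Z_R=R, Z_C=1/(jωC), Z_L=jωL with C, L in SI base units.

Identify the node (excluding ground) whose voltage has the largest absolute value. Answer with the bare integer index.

2

MNA unknowns: 5 node voltages V₁..V_5 plus 1 source current (V1)
R1: Y=0.0002967+0.000j on G[4,0]
L1: Y=0.000-0.05747j on G[4,1]
R2: Y=0.001185+0.000j on G[1,0]
R3: Y=0.0004310+0.000j on G[3,4]
I1: z[1]−=1.3, z[5]+=1.3
C1: Y=0.000+0.6721j on G[0,5]
I2: z[5]−=0.755, z[3]+=0.755
R4: Y=0.002915+0.000j on G[0,4]
L2: Y=0.000-0.01086j on G[4,2]
R5: Y=0.0002088+0.000j on G[3,4]
R6: Y=0.03333+0.000j on G[3,0]
R7: Y=0.0003559+0.000j on G[2,5]
V1: row V4−V2=15.1, i_V1 at 4,2
solve → V1=-238.2-13.85j, V2=-253.0+3.855j, V3=17.74+0.07260j, V4=-237.9+3.855j, V5=0.002400-0.6770j
aux → i_V1=-0.09004+0.1656j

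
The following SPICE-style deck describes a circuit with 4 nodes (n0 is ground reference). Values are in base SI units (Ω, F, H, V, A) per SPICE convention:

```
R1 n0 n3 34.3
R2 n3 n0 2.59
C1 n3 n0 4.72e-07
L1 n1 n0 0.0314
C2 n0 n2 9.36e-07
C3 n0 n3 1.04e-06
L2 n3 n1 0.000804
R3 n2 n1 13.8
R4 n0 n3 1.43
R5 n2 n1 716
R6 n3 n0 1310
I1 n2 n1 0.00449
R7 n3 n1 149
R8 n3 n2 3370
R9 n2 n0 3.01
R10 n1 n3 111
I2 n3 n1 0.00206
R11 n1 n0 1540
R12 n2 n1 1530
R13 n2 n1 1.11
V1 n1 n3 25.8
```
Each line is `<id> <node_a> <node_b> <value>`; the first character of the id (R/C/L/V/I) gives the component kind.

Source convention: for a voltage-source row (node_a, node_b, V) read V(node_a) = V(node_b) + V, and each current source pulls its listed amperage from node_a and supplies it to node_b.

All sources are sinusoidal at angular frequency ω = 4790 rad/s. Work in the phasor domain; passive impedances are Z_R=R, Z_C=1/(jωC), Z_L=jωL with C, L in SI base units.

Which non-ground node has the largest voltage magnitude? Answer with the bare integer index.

Element admittances at ω=4790 rad/s:
  Y(R1) = 0.02915+0.000j S between n0,n3
  Y(R2) = 0.3861+0.000j S between n3,n0
  Y(C1) = 0.000+0.002261j S between n3,n0
  Y(L1) = 0.000-0.006649j S between n1,n0
  Y(C2) = 0.000+0.004483j S between n0,n2
  Y(C3) = 0.000+0.004982j S between n0,n3
  Y(L2) = 0.000-0.2597j S between n3,n1
  Y(R3) = 0.07246+0.000j S between n2,n1
  Y(R4) = 0.6993+0.000j S between n0,n3
  Y(R5) = 0.001397+0.000j S between n2,n1
  Y(R6) = 0.0007634+0.000j S between n3,n0
  I1: injects 0.00449 A into n1 (from n2)
  Y(R7) = 0.006711+0.000j S between n3,n1
  Y(R8) = 0.0002967+0.000j S between n3,n2
  Y(R9) = 0.3322+0.000j S between n2,n0
  Y(R10) = 0.009009+0.000j S between n1,n3
  I2: injects 0.00206 A into n1 (from n3)
  Y(R11) = 0.0006494+0.000j S between n1,n0
  Y(R12) = 0.0006536+0.000j S between n2,n1
  Y(R13) = 0.9009+0.000j S between n2,n1
  V1: constraint V(n1)−V(n3) = 25.8
Assemble and solve the 4×4 MNA system:
  V(n1)=21.10+0.08924j  V(n2)=15.73+0.01264j  V(n3)=-4.698+0.08924j
  i(V1)=-5.651+6.765j

1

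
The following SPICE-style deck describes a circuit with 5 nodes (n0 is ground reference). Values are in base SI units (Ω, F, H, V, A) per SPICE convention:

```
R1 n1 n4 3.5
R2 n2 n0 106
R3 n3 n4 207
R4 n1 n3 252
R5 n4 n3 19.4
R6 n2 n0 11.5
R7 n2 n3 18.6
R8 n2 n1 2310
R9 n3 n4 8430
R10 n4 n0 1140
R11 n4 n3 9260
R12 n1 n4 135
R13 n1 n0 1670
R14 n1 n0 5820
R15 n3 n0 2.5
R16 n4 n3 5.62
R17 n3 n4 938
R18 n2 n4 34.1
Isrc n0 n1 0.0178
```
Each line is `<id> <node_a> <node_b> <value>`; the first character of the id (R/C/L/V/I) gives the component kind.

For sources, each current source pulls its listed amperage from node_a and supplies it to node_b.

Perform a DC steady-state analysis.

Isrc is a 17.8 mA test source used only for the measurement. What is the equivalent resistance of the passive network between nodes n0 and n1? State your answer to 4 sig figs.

R_eq = 8.934 Ω

Element admittances at DC:
  Y(R1) = 0.2857 S between n1,n4
  Y(R2) = 0.009434 S between n2,n0
  Y(R3) = 0.004831 S between n3,n4
  Y(R4) = 0.003968 S between n1,n3
  Y(R5) = 0.05155 S between n4,n3
  Y(R6) = 0.08696 S between n2,n0
  Y(R7) = 0.05376 S between n2,n3
  Y(R8) = 0.0004329 S between n2,n1
  Y(R9) = 0.0001186 S between n3,n4
  Y(R10) = 0.0008772 S between n4,n0
  Y(R11) = 0.0001080 S between n4,n3
  Y(R12) = 0.007407 S between n1,n4
  Y(R13) = 0.0005988 S between n1,n0
  Y(R14) = 0.0001718 S between n1,n0
  Y(R15) = 0.4000 S between n3,n0
  Y(R16) = 0.1779 S between n4,n3
  Y(R17) = 0.001066 S between n3,n4
  Y(R18) = 0.02933 S between n2,n4
  Isrc: injects 0.0178 A into n1 (from n0)
Assemble and solve the 4×4 MNA system:
  V(n1)=0.1590  V(n2)=0.02791  V(n3)=0.03725  V(n4)=0.1006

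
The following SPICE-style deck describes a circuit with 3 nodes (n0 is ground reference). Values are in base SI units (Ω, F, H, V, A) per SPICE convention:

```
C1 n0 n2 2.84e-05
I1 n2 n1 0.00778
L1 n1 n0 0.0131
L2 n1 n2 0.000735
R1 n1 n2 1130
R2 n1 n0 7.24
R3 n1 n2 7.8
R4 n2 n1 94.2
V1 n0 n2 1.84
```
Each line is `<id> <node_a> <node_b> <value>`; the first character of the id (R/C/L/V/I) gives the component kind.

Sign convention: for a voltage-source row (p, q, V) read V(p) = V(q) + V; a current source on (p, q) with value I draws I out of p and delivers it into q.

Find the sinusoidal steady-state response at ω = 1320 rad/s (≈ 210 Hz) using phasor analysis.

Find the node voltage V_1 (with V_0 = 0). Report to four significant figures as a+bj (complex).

Element admittances at ω=1320 rad/s:
  Y(C1) = 0.000+0.03749j S between n0,n2
  I1: injects 0.00778 A into n1 (from n2)
  Y(L1) = 0.000-0.05783j S between n1,n0
  Y(L2) = 0.000-1.031j S between n1,n2
  Y(R1) = 0.0008850+0.000j S between n1,n2
  Y(R2) = 0.1381+0.000j S between n1,n0
  Y(R3) = 0.1282+0.000j S between n1,n2
  Y(R4) = 0.01062+0.000j S between n2,n1
  V1: constraint V(n0)−V(n2) = 1.84
Assemble and solve the 3×3 MNA system:
  V(n1)=-1.691+0.2025j  V(n2)=-1.840+0.000j
  i(V1)=-0.2218+0.05675j

-1.691+0.2025j V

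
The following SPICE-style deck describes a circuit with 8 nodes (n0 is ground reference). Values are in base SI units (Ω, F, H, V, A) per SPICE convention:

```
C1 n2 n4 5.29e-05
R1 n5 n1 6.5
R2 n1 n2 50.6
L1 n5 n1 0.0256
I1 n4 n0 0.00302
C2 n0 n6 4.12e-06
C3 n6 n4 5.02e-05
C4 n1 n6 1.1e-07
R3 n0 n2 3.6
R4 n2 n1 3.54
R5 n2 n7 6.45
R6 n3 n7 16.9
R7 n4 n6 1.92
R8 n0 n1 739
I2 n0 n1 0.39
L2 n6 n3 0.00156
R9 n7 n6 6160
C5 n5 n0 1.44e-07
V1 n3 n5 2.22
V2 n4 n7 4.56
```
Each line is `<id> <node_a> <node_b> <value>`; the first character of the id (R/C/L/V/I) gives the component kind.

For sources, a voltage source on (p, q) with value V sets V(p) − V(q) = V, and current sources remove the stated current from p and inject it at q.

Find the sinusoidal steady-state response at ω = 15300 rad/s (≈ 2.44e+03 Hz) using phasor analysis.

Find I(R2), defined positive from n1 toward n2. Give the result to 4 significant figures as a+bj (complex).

0.004721-0.001990j A

MNA unknowns: 7 node voltages V₁..V_7 plus 2 source currents (V1, V2)
C1: Y=0.000+0.8094j on G[2,4]
R1: Y=0.1538+0.000j on G[5,1]
R2: Y=0.01976+0.000j on G[1,2]
L1: Y=0.000-0.002553j on G[5,1]
I1: z[4]−=0.00302, z[0]+=0.00302
C2: Y=0.000+0.06304j on G[0,6]
C3: Y=0.000+0.7681j on G[6,4]
C4: Y=0.000+0.001683j on G[1,6]
R3: Y=0.2778+0.000j on G[0,2]
R4: Y=0.2825+0.000j on G[2,1]
R5: Y=0.1550+0.000j on G[2,7]
R6: Y=0.05917+0.000j on G[3,7]
R7: Y=0.5208+0.000j on G[4,6]
R8: Y=0.001353+0.000j on G[0,1]
I2: z[0]−=0.39, z[1]+=0.39
L2: Y=0.000-0.04190j on G[6,3]
R9: Y=0.0001623+0.000j on G[7,6]
C5: Y=0.000+0.002203j on G[5,0]
V1: row V3−V5=2.22, i_V1 at 3,5
V2: row V4−V7=4.56, i_V2 at 4,7
solve → V1=1.310-0.3491j, V2=1.071-0.2484j, V3=1.469-0.5823j, V4=1.238-1.368j, V5=-0.7514-0.5823j, V6=1.128-1.370j, V7=-3.322-1.368j
aux → i_V1=-0.3165-0.03226j, i_V2=-0.9653-0.2202j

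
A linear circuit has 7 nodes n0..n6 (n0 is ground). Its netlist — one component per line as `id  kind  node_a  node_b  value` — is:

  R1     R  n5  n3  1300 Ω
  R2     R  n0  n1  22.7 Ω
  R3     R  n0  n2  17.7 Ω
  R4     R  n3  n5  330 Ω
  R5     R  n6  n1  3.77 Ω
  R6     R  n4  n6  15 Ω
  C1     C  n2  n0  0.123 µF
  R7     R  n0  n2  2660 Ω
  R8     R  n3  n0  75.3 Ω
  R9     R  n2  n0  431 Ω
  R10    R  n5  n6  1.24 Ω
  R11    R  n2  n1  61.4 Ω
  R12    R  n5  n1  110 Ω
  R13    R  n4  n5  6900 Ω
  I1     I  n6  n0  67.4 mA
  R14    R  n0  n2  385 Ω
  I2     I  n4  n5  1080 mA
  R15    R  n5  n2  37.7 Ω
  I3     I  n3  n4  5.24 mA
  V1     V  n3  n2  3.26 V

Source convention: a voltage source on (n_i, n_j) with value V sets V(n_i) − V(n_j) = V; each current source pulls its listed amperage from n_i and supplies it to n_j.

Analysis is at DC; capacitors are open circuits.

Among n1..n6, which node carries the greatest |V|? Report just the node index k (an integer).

4

MNA unknowns: 6 node voltages V₁..V_6 plus 1 source current (V1)
R1: Y=0.0007692 on G[5,3]
R2: Y=0.04405 on G[0,1]
R3: Y=0.05650 on G[0,2]
R4: Y=0.003030 on G[3,5]
R5: Y=0.2653 on G[6,1]
R6: Y=0.06667 on G[4,6]
C1: Y=0.000 on G[2,0]
R7: Y=0.0003759 on G[0,2]
R8: Y=0.01328 on G[3,0]
R9: Y=0.002320 on G[2,0]
R10: Y=0.8065 on G[5,6]
R11: Y=0.01629 on G[2,1]
R12: Y=0.009091 on G[5,1]
R13: Y=0.0001449 on G[4,5]
I1: z[6]−=0.0674, z[0]+=0.0674
R14: Y=0.002597 on G[0,2]
I2: z[4]−=1.08, z[5]+=1.08
R15: Y=0.02653 on G[5,2]
I3: z[3]−=0.00524, z[4]+=0.00524
V1: row V3−V2=3.26, i_V1 at 3,2
solve → V1=-1.272, V2=-0.7283, V3=2.532, V4=-17.64, V5=-0.2308, V6=-1.552
aux → i_V1=-0.04936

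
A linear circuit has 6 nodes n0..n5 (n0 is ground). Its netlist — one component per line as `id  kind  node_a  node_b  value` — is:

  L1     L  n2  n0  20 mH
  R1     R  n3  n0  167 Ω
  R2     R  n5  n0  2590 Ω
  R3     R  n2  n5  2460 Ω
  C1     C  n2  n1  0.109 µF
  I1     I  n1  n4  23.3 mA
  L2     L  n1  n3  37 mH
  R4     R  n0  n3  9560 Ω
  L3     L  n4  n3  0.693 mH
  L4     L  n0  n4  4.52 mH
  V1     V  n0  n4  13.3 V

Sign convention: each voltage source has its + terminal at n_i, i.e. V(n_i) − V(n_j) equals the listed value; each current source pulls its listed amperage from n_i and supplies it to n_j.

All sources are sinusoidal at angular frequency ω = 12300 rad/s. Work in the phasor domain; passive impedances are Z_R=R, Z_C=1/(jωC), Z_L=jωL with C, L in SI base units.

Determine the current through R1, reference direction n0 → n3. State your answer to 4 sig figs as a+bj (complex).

0.1005+0.002995j A

MNA unknowns: 5 node voltages V₁..V_5 plus 1 source current (V1)
L1: Y=0.000-0.004065j on G[2,0]
R1: Y=0.005988+0.000j on G[3,0]
R2: Y=0.0003861+0.000j on G[5,0]
R3: Y=0.0004065+0.000j on G[2,5]
C1: Y=0.000+0.001341j on G[2,1]
I1: z[1]−=0.0233, z[4]+=0.0233
L2: Y=0.000-0.002197j on G[1,3]
R4: Y=0.0001046+0.000j on G[0,3]
L3: Y=0.000-0.1173j on G[4,3]
L4: Y=0.000-0.01799j on G[0,4]
V1: row V0−V4=13.3, i_V1 at 0,4
solve → V1=-201.8-73.76j, V2=101.4+28.93j, V3=-16.79-0.5002j, V4=-13.30+0.000j, V5=52.00+14.84j
aux → i_V1=0.03538-0.1703j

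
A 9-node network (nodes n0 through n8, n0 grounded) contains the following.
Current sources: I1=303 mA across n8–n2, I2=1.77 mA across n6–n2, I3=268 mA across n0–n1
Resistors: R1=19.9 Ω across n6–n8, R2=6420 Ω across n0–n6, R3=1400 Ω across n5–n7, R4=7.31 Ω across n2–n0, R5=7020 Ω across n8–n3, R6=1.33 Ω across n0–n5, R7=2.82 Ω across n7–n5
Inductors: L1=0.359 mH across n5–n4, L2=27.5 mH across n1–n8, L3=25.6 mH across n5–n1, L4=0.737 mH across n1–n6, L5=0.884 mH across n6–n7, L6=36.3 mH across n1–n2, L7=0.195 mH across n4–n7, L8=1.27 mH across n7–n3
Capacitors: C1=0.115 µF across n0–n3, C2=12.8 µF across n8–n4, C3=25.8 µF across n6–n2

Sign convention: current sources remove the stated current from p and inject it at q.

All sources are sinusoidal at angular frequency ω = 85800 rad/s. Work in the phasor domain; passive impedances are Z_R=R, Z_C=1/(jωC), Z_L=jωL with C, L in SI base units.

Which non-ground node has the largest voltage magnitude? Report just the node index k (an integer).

Element admittances at ω=85800 rad/s:
  I1: injects 0.303 A into n2 (from n8)
  Y(R1) = 0.05025+0.000j S between n6,n8
  Y(L1) = 0.000-0.03247j S between n5,n4
  Y(L2) = 0.000-0.0004238j S between n1,n8
  Y(C1) = 0.000+0.009867j S between n0,n3
  Y(L3) = 0.000-0.0004553j S between n5,n1
  Y(C2) = 0.000+1.098j S between n8,n4
  Y(L4) = 0.000-0.01581j S between n1,n6
  Y(R2) = 0.0001558+0.000j S between n0,n6
  Y(L5) = 0.000-0.01318j S between n6,n7
  Y(C3) = 0.000+2.214j S between n6,n2
  I2: injects 0.00177 A into n2 (from n6)
  Y(R3) = 0.0007143+0.000j S between n5,n7
  Y(R4) = 0.1368+0.000j S between n2,n0
  Y(L6) = 0.000-0.0003211j S between n1,n2
  Y(L7) = 0.000-0.05977j S between n4,n7
  Y(R5) = 0.0001425+0.000j S between n8,n3
  Y(L8) = 0.000-0.009177j S between n7,n3
  Y(R6) = 0.7519+0.000j S between n0,n5
  Y(R7) = 0.3546+0.000j S between n7,n5
  I3: injects 0.268 A into n1 (from n0)
Assemble and solve the 8×8 MNA system:
  V(n1)=2.600+15.60j  V(n2)=2.771-0.1006j  V(n3)=2.799+2.300j  V(n4)=-0.8152-1.362j  V(n5)=-0.1182-0.01841j  V(n6)=2.765-0.1319j  V(n7)=-0.2656-0.1176j  V(n8)=-0.7647-1.254j

1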